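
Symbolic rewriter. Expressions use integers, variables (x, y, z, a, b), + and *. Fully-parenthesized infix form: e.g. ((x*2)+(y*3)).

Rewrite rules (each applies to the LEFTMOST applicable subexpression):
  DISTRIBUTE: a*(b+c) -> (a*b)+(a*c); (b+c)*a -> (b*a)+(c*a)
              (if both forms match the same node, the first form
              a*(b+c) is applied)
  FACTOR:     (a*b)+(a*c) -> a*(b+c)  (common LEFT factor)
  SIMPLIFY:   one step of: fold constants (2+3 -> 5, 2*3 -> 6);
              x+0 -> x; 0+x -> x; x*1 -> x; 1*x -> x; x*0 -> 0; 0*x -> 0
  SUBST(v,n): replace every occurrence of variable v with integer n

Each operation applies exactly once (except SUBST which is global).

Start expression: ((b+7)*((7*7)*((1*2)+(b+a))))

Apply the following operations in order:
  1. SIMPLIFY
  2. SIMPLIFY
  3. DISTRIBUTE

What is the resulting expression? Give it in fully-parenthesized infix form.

Start: ((b+7)*((7*7)*((1*2)+(b+a))))
Apply SIMPLIFY at RL (target: (7*7)): ((b+7)*((7*7)*((1*2)+(b+a)))) -> ((b+7)*(49*((1*2)+(b+a))))
Apply SIMPLIFY at RRL (target: (1*2)): ((b+7)*(49*((1*2)+(b+a)))) -> ((b+7)*(49*(2+(b+a))))
Apply DISTRIBUTE at root (target: ((b+7)*(49*(2+(b+a))))): ((b+7)*(49*(2+(b+a)))) -> ((b*(49*(2+(b+a))))+(7*(49*(2+(b+a)))))

Answer: ((b*(49*(2+(b+a))))+(7*(49*(2+(b+a)))))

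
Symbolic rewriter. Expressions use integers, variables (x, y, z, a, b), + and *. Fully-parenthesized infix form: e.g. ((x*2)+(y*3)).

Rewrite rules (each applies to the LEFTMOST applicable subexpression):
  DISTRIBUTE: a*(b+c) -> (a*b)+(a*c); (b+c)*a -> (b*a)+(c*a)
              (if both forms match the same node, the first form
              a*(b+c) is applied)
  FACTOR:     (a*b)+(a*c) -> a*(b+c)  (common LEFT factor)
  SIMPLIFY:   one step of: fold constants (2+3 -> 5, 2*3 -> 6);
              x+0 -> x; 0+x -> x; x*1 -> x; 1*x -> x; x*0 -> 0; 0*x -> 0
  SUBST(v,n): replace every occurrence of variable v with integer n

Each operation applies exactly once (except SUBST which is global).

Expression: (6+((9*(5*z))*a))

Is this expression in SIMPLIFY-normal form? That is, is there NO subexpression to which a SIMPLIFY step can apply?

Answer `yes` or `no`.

Expression: (6+((9*(5*z))*a))
Scanning for simplifiable subexpressions (pre-order)...
  at root: (6+((9*(5*z))*a)) (not simplifiable)
  at R: ((9*(5*z))*a) (not simplifiable)
  at RL: (9*(5*z)) (not simplifiable)
  at RLR: (5*z) (not simplifiable)
Result: no simplifiable subexpression found -> normal form.

Answer: yes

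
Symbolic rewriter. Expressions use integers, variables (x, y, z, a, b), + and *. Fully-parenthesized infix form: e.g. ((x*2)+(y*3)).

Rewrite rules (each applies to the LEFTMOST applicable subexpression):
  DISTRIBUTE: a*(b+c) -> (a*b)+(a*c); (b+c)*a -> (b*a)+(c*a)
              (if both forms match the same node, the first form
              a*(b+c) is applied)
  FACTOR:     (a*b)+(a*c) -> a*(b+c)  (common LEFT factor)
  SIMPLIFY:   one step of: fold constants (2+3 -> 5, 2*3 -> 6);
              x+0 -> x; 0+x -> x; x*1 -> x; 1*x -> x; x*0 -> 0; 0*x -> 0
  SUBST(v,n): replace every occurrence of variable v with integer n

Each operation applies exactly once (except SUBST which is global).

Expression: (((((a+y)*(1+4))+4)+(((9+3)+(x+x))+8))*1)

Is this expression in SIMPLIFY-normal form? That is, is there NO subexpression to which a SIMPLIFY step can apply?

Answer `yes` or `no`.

Expression: (((((a+y)*(1+4))+4)+(((9+3)+(x+x))+8))*1)
Scanning for simplifiable subexpressions (pre-order)...
  at root: (((((a+y)*(1+4))+4)+(((9+3)+(x+x))+8))*1) (SIMPLIFIABLE)
  at L: ((((a+y)*(1+4))+4)+(((9+3)+(x+x))+8)) (not simplifiable)
  at LL: (((a+y)*(1+4))+4) (not simplifiable)
  at LLL: ((a+y)*(1+4)) (not simplifiable)
  at LLLL: (a+y) (not simplifiable)
  at LLLR: (1+4) (SIMPLIFIABLE)
  at LR: (((9+3)+(x+x))+8) (not simplifiable)
  at LRL: ((9+3)+(x+x)) (not simplifiable)
  at LRLL: (9+3) (SIMPLIFIABLE)
  at LRLR: (x+x) (not simplifiable)
Found simplifiable subexpr at path root: (((((a+y)*(1+4))+4)+(((9+3)+(x+x))+8))*1)
One SIMPLIFY step would give: ((((a+y)*(1+4))+4)+(((9+3)+(x+x))+8))
-> NOT in normal form.

Answer: no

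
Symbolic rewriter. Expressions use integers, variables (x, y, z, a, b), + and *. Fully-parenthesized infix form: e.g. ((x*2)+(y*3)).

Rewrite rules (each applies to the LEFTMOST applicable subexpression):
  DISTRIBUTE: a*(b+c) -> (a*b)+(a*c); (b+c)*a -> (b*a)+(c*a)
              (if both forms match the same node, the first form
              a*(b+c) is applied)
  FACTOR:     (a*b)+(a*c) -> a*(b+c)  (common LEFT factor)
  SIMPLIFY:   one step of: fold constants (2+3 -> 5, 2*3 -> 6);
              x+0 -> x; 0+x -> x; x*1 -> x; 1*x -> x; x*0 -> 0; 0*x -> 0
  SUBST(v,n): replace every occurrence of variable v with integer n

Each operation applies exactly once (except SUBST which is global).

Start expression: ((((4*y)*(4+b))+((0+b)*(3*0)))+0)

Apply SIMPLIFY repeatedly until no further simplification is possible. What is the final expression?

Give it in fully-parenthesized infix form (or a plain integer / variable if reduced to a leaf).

Start: ((((4*y)*(4+b))+((0+b)*(3*0)))+0)
Step 1: at root: ((((4*y)*(4+b))+((0+b)*(3*0)))+0) -> (((4*y)*(4+b))+((0+b)*(3*0))); overall: ((((4*y)*(4+b))+((0+b)*(3*0)))+0) -> (((4*y)*(4+b))+((0+b)*(3*0)))
Step 2: at RL: (0+b) -> b; overall: (((4*y)*(4+b))+((0+b)*(3*0))) -> (((4*y)*(4+b))+(b*(3*0)))
Step 3: at RR: (3*0) -> 0; overall: (((4*y)*(4+b))+(b*(3*0))) -> (((4*y)*(4+b))+(b*0))
Step 4: at R: (b*0) -> 0; overall: (((4*y)*(4+b))+(b*0)) -> (((4*y)*(4+b))+0)
Step 5: at root: (((4*y)*(4+b))+0) -> ((4*y)*(4+b)); overall: (((4*y)*(4+b))+0) -> ((4*y)*(4+b))
Fixed point: ((4*y)*(4+b))

Answer: ((4*y)*(4+b))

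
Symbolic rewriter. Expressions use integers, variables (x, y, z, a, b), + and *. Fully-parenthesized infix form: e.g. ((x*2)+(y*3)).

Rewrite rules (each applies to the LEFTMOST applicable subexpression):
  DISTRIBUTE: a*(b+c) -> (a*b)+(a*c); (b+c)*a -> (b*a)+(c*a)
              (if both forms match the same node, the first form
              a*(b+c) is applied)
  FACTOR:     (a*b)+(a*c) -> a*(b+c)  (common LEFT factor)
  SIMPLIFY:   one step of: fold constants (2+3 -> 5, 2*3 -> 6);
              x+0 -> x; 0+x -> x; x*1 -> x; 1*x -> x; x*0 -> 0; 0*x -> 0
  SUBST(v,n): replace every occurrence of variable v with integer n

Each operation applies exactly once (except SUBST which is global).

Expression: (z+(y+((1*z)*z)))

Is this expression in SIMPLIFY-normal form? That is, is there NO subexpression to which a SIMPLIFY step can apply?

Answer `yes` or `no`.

Answer: no

Derivation:
Expression: (z+(y+((1*z)*z)))
Scanning for simplifiable subexpressions (pre-order)...
  at root: (z+(y+((1*z)*z))) (not simplifiable)
  at R: (y+((1*z)*z)) (not simplifiable)
  at RR: ((1*z)*z) (not simplifiable)
  at RRL: (1*z) (SIMPLIFIABLE)
Found simplifiable subexpr at path RRL: (1*z)
One SIMPLIFY step would give: (z+(y+(z*z)))
-> NOT in normal form.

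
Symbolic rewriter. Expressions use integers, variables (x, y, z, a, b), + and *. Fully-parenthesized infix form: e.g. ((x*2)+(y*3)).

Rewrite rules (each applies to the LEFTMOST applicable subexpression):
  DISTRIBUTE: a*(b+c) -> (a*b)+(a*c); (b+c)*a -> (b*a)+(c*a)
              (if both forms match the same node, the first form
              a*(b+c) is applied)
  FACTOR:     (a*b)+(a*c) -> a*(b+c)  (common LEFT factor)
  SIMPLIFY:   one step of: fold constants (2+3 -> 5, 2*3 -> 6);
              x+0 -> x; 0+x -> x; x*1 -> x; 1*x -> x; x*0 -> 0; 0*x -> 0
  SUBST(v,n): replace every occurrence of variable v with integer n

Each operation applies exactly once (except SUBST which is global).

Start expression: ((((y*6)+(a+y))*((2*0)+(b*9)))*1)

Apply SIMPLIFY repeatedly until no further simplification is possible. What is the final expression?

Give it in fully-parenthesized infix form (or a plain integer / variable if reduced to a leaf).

Answer: (((y*6)+(a+y))*(b*9))

Derivation:
Start: ((((y*6)+(a+y))*((2*0)+(b*9)))*1)
Step 1: at root: ((((y*6)+(a+y))*((2*0)+(b*9)))*1) -> (((y*6)+(a+y))*((2*0)+(b*9))); overall: ((((y*6)+(a+y))*((2*0)+(b*9)))*1) -> (((y*6)+(a+y))*((2*0)+(b*9)))
Step 2: at RL: (2*0) -> 0; overall: (((y*6)+(a+y))*((2*0)+(b*9))) -> (((y*6)+(a+y))*(0+(b*9)))
Step 3: at R: (0+(b*9)) -> (b*9); overall: (((y*6)+(a+y))*(0+(b*9))) -> (((y*6)+(a+y))*(b*9))
Fixed point: (((y*6)+(a+y))*(b*9))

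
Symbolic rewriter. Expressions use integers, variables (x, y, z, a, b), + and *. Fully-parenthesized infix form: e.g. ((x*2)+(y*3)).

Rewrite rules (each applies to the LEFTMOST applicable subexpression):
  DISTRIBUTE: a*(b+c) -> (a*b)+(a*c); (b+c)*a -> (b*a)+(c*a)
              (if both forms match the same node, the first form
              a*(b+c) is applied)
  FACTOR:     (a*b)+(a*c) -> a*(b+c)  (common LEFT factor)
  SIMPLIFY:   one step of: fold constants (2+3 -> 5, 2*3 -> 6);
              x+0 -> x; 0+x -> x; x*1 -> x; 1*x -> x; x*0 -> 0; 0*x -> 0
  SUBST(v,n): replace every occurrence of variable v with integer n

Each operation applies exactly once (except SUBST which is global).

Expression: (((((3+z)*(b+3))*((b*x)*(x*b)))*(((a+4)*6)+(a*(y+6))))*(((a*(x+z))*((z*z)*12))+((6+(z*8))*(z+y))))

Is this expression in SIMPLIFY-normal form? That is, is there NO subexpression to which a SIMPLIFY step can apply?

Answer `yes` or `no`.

Answer: yes

Derivation:
Expression: (((((3+z)*(b+3))*((b*x)*(x*b)))*(((a+4)*6)+(a*(y+6))))*(((a*(x+z))*((z*z)*12))+((6+(z*8))*(z+y))))
Scanning for simplifiable subexpressions (pre-order)...
  at root: (((((3+z)*(b+3))*((b*x)*(x*b)))*(((a+4)*6)+(a*(y+6))))*(((a*(x+z))*((z*z)*12))+((6+(z*8))*(z+y)))) (not simplifiable)
  at L: ((((3+z)*(b+3))*((b*x)*(x*b)))*(((a+4)*6)+(a*(y+6)))) (not simplifiable)
  at LL: (((3+z)*(b+3))*((b*x)*(x*b))) (not simplifiable)
  at LLL: ((3+z)*(b+3)) (not simplifiable)
  at LLLL: (3+z) (not simplifiable)
  at LLLR: (b+3) (not simplifiable)
  at LLR: ((b*x)*(x*b)) (not simplifiable)
  at LLRL: (b*x) (not simplifiable)
  at LLRR: (x*b) (not simplifiable)
  at LR: (((a+4)*6)+(a*(y+6))) (not simplifiable)
  at LRL: ((a+4)*6) (not simplifiable)
  at LRLL: (a+4) (not simplifiable)
  at LRR: (a*(y+6)) (not simplifiable)
  at LRRR: (y+6) (not simplifiable)
  at R: (((a*(x+z))*((z*z)*12))+((6+(z*8))*(z+y))) (not simplifiable)
  at RL: ((a*(x+z))*((z*z)*12)) (not simplifiable)
  at RLL: (a*(x+z)) (not simplifiable)
  at RLLR: (x+z) (not simplifiable)
  at RLR: ((z*z)*12) (not simplifiable)
  at RLRL: (z*z) (not simplifiable)
  at RR: ((6+(z*8))*(z+y)) (not simplifiable)
  at RRL: (6+(z*8)) (not simplifiable)
  at RRLR: (z*8) (not simplifiable)
  at RRR: (z+y) (not simplifiable)
Result: no simplifiable subexpression found -> normal form.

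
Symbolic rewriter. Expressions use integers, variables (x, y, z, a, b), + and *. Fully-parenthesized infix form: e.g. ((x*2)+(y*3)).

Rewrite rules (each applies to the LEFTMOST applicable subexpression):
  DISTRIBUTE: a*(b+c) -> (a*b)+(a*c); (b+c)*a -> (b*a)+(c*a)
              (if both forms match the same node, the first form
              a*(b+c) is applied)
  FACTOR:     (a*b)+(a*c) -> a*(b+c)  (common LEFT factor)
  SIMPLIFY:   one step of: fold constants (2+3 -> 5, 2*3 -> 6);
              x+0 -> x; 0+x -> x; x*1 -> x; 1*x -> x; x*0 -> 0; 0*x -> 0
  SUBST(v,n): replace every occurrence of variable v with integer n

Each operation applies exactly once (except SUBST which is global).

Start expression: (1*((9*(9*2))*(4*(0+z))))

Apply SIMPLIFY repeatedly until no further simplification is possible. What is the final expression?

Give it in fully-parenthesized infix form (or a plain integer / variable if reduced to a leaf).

Answer: (162*(4*z))

Derivation:
Start: (1*((9*(9*2))*(4*(0+z))))
Step 1: at root: (1*((9*(9*2))*(4*(0+z)))) -> ((9*(9*2))*(4*(0+z))); overall: (1*((9*(9*2))*(4*(0+z)))) -> ((9*(9*2))*(4*(0+z)))
Step 2: at LR: (9*2) -> 18; overall: ((9*(9*2))*(4*(0+z))) -> ((9*18)*(4*(0+z)))
Step 3: at L: (9*18) -> 162; overall: ((9*18)*(4*(0+z))) -> (162*(4*(0+z)))
Step 4: at RR: (0+z) -> z; overall: (162*(4*(0+z))) -> (162*(4*z))
Fixed point: (162*(4*z))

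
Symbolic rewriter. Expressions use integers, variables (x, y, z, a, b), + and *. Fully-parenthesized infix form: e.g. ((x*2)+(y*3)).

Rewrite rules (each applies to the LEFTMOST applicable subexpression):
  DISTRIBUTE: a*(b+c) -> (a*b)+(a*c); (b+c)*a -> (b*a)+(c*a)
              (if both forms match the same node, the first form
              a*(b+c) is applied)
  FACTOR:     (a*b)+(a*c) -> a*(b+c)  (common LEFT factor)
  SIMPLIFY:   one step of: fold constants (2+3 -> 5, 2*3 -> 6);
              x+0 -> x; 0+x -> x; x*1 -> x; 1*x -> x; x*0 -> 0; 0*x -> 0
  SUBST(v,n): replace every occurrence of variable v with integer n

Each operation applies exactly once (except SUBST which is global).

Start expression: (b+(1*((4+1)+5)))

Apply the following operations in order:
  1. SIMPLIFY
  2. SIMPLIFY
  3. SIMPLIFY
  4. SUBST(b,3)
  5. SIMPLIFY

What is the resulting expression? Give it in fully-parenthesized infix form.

Start: (b+(1*((4+1)+5)))
Apply SIMPLIFY at R (target: (1*((4+1)+5))): (b+(1*((4+1)+5))) -> (b+((4+1)+5))
Apply SIMPLIFY at RL (target: (4+1)): (b+((4+1)+5)) -> (b+(5+5))
Apply SIMPLIFY at R (target: (5+5)): (b+(5+5)) -> (b+10)
Apply SUBST(b,3): (b+10) -> (3+10)
Apply SIMPLIFY at root (target: (3+10)): (3+10) -> 13

Answer: 13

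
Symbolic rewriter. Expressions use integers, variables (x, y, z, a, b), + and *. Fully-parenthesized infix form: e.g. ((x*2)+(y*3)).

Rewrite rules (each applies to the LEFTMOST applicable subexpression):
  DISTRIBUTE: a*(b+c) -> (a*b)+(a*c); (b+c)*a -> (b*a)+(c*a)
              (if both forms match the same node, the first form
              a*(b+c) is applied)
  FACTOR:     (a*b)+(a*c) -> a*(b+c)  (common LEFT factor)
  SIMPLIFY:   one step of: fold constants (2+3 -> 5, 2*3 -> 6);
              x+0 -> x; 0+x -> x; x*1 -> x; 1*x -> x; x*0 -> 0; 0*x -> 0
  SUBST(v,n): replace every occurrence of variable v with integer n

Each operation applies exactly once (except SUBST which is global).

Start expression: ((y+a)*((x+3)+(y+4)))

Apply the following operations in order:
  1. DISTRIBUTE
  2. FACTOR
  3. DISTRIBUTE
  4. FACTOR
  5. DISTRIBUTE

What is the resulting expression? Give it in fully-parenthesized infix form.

Start: ((y+a)*((x+3)+(y+4)))
Apply DISTRIBUTE at root (target: ((y+a)*((x+3)+(y+4)))): ((y+a)*((x+3)+(y+4))) -> (((y+a)*(x+3))+((y+a)*(y+4)))
Apply FACTOR at root (target: (((y+a)*(x+3))+((y+a)*(y+4)))): (((y+a)*(x+3))+((y+a)*(y+4))) -> ((y+a)*((x+3)+(y+4)))
Apply DISTRIBUTE at root (target: ((y+a)*((x+3)+(y+4)))): ((y+a)*((x+3)+(y+4))) -> (((y+a)*(x+3))+((y+a)*(y+4)))
Apply FACTOR at root (target: (((y+a)*(x+3))+((y+a)*(y+4)))): (((y+a)*(x+3))+((y+a)*(y+4))) -> ((y+a)*((x+3)+(y+4)))
Apply DISTRIBUTE at root (target: ((y+a)*((x+3)+(y+4)))): ((y+a)*((x+3)+(y+4))) -> (((y+a)*(x+3))+((y+a)*(y+4)))

Answer: (((y+a)*(x+3))+((y+a)*(y+4)))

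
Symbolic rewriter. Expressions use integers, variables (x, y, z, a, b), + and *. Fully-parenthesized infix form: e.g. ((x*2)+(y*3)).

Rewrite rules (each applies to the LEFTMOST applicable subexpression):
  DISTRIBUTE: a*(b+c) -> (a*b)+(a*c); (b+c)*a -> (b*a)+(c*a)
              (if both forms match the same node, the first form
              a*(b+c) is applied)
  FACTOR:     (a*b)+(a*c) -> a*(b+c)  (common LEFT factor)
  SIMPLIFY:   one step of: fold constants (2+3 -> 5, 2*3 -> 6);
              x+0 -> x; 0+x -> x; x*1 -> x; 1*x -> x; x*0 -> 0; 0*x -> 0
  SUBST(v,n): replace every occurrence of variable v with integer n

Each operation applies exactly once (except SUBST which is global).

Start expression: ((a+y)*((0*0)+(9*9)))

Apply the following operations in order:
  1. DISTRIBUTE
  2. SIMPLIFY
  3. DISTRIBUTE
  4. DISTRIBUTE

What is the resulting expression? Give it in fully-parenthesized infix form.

Start: ((a+y)*((0*0)+(9*9)))
Apply DISTRIBUTE at root (target: ((a+y)*((0*0)+(9*9)))): ((a+y)*((0*0)+(9*9))) -> (((a+y)*(0*0))+((a+y)*(9*9)))
Apply SIMPLIFY at LR (target: (0*0)): (((a+y)*(0*0))+((a+y)*(9*9))) -> (((a+y)*0)+((a+y)*(9*9)))
Apply DISTRIBUTE at L (target: ((a+y)*0)): (((a+y)*0)+((a+y)*(9*9))) -> (((a*0)+(y*0))+((a+y)*(9*9)))
Apply DISTRIBUTE at R (target: ((a+y)*(9*9))): (((a*0)+(y*0))+((a+y)*(9*9))) -> (((a*0)+(y*0))+((a*(9*9))+(y*(9*9))))

Answer: (((a*0)+(y*0))+((a*(9*9))+(y*(9*9))))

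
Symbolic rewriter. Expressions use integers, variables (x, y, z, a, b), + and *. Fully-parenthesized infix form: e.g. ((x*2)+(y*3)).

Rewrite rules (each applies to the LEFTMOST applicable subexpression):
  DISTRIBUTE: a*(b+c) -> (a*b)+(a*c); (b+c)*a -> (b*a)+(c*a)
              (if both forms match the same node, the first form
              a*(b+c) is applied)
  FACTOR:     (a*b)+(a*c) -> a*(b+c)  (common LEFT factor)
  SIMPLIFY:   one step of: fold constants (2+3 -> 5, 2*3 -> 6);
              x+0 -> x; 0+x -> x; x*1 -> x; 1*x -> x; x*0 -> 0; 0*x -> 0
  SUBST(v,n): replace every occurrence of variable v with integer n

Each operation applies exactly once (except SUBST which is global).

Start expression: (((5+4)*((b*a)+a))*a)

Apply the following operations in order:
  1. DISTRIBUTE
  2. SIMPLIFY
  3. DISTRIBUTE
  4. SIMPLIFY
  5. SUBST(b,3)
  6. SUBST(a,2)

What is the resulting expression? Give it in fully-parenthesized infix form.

Answer: (((9*(3*2))*2)+((9*2)*2))

Derivation:
Start: (((5+4)*((b*a)+a))*a)
Apply DISTRIBUTE at L (target: ((5+4)*((b*a)+a))): (((5+4)*((b*a)+a))*a) -> ((((5+4)*(b*a))+((5+4)*a))*a)
Apply SIMPLIFY at LLL (target: (5+4)): ((((5+4)*(b*a))+((5+4)*a))*a) -> (((9*(b*a))+((5+4)*a))*a)
Apply DISTRIBUTE at root (target: (((9*(b*a))+((5+4)*a))*a)): (((9*(b*a))+((5+4)*a))*a) -> (((9*(b*a))*a)+(((5+4)*a)*a))
Apply SIMPLIFY at RLL (target: (5+4)): (((9*(b*a))*a)+(((5+4)*a)*a)) -> (((9*(b*a))*a)+((9*a)*a))
Apply SUBST(b,3): (((9*(b*a))*a)+((9*a)*a)) -> (((9*(3*a))*a)+((9*a)*a))
Apply SUBST(a,2): (((9*(3*a))*a)+((9*a)*a)) -> (((9*(3*2))*2)+((9*2)*2))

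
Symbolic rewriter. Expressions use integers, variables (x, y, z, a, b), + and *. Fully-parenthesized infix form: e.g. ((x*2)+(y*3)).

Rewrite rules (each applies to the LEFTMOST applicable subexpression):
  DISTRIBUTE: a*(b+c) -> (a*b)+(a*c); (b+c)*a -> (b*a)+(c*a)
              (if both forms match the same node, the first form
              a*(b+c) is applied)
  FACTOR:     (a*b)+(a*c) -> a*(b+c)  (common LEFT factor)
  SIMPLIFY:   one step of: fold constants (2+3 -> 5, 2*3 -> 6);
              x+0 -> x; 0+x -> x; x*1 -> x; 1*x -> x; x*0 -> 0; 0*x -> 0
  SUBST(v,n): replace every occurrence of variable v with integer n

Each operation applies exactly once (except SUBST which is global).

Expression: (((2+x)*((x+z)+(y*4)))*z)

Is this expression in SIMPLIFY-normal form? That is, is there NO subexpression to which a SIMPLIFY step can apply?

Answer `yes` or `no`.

Answer: yes

Derivation:
Expression: (((2+x)*((x+z)+(y*4)))*z)
Scanning for simplifiable subexpressions (pre-order)...
  at root: (((2+x)*((x+z)+(y*4)))*z) (not simplifiable)
  at L: ((2+x)*((x+z)+(y*4))) (not simplifiable)
  at LL: (2+x) (not simplifiable)
  at LR: ((x+z)+(y*4)) (not simplifiable)
  at LRL: (x+z) (not simplifiable)
  at LRR: (y*4) (not simplifiable)
Result: no simplifiable subexpression found -> normal form.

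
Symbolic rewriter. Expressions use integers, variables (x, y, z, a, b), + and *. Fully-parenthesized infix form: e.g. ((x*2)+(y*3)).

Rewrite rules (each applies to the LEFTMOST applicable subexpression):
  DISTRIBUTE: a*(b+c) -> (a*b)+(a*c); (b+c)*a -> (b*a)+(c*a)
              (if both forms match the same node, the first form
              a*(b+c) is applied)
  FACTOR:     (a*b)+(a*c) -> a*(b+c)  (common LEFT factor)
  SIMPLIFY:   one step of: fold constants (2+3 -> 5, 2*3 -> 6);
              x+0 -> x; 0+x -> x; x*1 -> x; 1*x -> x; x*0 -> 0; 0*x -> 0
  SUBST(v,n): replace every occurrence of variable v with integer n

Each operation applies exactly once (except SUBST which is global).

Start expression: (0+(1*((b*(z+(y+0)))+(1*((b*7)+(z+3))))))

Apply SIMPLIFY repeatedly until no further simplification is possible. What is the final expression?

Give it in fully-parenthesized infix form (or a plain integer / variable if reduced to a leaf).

Start: (0+(1*((b*(z+(y+0)))+(1*((b*7)+(z+3))))))
Step 1: at root: (0+(1*((b*(z+(y+0)))+(1*((b*7)+(z+3)))))) -> (1*((b*(z+(y+0)))+(1*((b*7)+(z+3))))); overall: (0+(1*((b*(z+(y+0)))+(1*((b*7)+(z+3)))))) -> (1*((b*(z+(y+0)))+(1*((b*7)+(z+3)))))
Step 2: at root: (1*((b*(z+(y+0)))+(1*((b*7)+(z+3))))) -> ((b*(z+(y+0)))+(1*((b*7)+(z+3)))); overall: (1*((b*(z+(y+0)))+(1*((b*7)+(z+3))))) -> ((b*(z+(y+0)))+(1*((b*7)+(z+3))))
Step 3: at LRR: (y+0) -> y; overall: ((b*(z+(y+0)))+(1*((b*7)+(z+3)))) -> ((b*(z+y))+(1*((b*7)+(z+3))))
Step 4: at R: (1*((b*7)+(z+3))) -> ((b*7)+(z+3)); overall: ((b*(z+y))+(1*((b*7)+(z+3)))) -> ((b*(z+y))+((b*7)+(z+3)))
Fixed point: ((b*(z+y))+((b*7)+(z+3)))

Answer: ((b*(z+y))+((b*7)+(z+3)))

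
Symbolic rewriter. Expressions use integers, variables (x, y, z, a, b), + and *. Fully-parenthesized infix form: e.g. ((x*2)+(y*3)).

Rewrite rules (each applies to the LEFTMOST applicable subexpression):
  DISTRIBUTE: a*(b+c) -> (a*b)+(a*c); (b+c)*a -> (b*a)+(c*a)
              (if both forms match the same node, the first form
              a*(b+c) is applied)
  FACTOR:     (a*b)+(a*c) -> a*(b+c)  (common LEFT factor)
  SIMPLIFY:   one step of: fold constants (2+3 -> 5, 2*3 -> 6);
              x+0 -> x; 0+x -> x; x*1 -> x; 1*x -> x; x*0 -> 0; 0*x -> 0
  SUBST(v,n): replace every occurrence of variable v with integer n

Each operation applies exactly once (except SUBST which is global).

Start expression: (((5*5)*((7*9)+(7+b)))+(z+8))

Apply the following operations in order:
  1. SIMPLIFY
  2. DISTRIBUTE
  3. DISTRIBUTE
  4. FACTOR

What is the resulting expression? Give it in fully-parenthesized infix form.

Answer: (((25*(7*9))+(25*(7+b)))+(z+8))

Derivation:
Start: (((5*5)*((7*9)+(7+b)))+(z+8))
Apply SIMPLIFY at LL (target: (5*5)): (((5*5)*((7*9)+(7+b)))+(z+8)) -> ((25*((7*9)+(7+b)))+(z+8))
Apply DISTRIBUTE at L (target: (25*((7*9)+(7+b)))): ((25*((7*9)+(7+b)))+(z+8)) -> (((25*(7*9))+(25*(7+b)))+(z+8))
Apply DISTRIBUTE at LR (target: (25*(7+b))): (((25*(7*9))+(25*(7+b)))+(z+8)) -> (((25*(7*9))+((25*7)+(25*b)))+(z+8))
Apply FACTOR at LR (target: ((25*7)+(25*b))): (((25*(7*9))+((25*7)+(25*b)))+(z+8)) -> (((25*(7*9))+(25*(7+b)))+(z+8))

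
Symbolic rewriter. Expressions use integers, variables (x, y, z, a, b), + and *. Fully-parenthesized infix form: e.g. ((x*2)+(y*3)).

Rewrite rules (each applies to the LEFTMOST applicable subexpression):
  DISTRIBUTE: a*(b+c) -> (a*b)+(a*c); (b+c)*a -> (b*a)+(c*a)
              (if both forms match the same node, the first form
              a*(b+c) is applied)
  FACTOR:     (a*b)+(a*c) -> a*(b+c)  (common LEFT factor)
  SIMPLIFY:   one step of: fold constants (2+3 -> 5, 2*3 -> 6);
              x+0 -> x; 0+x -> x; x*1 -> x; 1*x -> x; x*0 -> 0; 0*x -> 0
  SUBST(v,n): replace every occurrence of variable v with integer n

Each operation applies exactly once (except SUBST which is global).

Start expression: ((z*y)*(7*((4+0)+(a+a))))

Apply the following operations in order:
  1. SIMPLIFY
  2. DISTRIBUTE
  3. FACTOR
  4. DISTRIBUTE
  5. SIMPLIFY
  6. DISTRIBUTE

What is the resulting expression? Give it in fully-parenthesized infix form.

Answer: (((z*y)*28)+((z*y)*(7*(a+a))))

Derivation:
Start: ((z*y)*(7*((4+0)+(a+a))))
Apply SIMPLIFY at RRL (target: (4+0)): ((z*y)*(7*((4+0)+(a+a)))) -> ((z*y)*(7*(4+(a+a))))
Apply DISTRIBUTE at R (target: (7*(4+(a+a)))): ((z*y)*(7*(4+(a+a)))) -> ((z*y)*((7*4)+(7*(a+a))))
Apply FACTOR at R (target: ((7*4)+(7*(a+a)))): ((z*y)*((7*4)+(7*(a+a)))) -> ((z*y)*(7*(4+(a+a))))
Apply DISTRIBUTE at R (target: (7*(4+(a+a)))): ((z*y)*(7*(4+(a+a)))) -> ((z*y)*((7*4)+(7*(a+a))))
Apply SIMPLIFY at RL (target: (7*4)): ((z*y)*((7*4)+(7*(a+a)))) -> ((z*y)*(28+(7*(a+a))))
Apply DISTRIBUTE at root (target: ((z*y)*(28+(7*(a+a))))): ((z*y)*(28+(7*(a+a)))) -> (((z*y)*28)+((z*y)*(7*(a+a))))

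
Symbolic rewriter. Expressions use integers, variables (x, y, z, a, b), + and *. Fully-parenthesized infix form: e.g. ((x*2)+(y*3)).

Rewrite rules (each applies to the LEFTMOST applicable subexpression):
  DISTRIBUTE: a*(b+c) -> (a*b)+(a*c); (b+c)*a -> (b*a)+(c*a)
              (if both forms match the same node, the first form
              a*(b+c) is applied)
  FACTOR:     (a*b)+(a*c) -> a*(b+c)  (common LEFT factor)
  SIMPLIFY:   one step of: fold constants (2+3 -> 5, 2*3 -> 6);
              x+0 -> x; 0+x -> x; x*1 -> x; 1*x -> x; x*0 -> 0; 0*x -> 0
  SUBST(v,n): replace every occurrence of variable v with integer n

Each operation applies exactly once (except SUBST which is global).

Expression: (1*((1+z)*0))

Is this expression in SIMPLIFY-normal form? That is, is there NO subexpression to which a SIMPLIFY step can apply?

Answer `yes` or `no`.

Expression: (1*((1+z)*0))
Scanning for simplifiable subexpressions (pre-order)...
  at root: (1*((1+z)*0)) (SIMPLIFIABLE)
  at R: ((1+z)*0) (SIMPLIFIABLE)
  at RL: (1+z) (not simplifiable)
Found simplifiable subexpr at path root: (1*((1+z)*0))
One SIMPLIFY step would give: ((1+z)*0)
-> NOT in normal form.

Answer: no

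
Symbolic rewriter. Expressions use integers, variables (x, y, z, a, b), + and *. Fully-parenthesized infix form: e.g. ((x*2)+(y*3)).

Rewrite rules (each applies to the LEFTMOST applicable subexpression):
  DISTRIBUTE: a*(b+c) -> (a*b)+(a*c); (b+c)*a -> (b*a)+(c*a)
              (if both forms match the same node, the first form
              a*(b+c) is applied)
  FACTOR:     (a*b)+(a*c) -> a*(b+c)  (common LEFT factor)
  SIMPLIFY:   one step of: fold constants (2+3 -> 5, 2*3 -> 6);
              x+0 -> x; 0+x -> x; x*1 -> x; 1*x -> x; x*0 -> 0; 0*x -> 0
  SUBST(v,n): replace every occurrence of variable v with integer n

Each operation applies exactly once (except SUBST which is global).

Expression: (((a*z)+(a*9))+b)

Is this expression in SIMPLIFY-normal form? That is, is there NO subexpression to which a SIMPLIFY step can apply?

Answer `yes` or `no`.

Answer: yes

Derivation:
Expression: (((a*z)+(a*9))+b)
Scanning for simplifiable subexpressions (pre-order)...
  at root: (((a*z)+(a*9))+b) (not simplifiable)
  at L: ((a*z)+(a*9)) (not simplifiable)
  at LL: (a*z) (not simplifiable)
  at LR: (a*9) (not simplifiable)
Result: no simplifiable subexpression found -> normal form.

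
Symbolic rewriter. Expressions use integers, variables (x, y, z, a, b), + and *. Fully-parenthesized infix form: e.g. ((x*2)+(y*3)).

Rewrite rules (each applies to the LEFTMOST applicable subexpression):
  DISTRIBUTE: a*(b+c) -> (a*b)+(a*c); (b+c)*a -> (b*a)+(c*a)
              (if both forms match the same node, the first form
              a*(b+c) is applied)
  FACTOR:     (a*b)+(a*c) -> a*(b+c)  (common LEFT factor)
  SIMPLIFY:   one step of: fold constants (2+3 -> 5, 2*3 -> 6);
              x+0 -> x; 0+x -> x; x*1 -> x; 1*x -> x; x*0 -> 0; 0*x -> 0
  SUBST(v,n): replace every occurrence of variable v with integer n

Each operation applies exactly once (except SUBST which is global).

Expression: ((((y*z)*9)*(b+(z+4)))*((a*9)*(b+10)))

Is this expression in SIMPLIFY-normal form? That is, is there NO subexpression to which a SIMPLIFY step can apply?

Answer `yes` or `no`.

Answer: yes

Derivation:
Expression: ((((y*z)*9)*(b+(z+4)))*((a*9)*(b+10)))
Scanning for simplifiable subexpressions (pre-order)...
  at root: ((((y*z)*9)*(b+(z+4)))*((a*9)*(b+10))) (not simplifiable)
  at L: (((y*z)*9)*(b+(z+4))) (not simplifiable)
  at LL: ((y*z)*9) (not simplifiable)
  at LLL: (y*z) (not simplifiable)
  at LR: (b+(z+4)) (not simplifiable)
  at LRR: (z+4) (not simplifiable)
  at R: ((a*9)*(b+10)) (not simplifiable)
  at RL: (a*9) (not simplifiable)
  at RR: (b+10) (not simplifiable)
Result: no simplifiable subexpression found -> normal form.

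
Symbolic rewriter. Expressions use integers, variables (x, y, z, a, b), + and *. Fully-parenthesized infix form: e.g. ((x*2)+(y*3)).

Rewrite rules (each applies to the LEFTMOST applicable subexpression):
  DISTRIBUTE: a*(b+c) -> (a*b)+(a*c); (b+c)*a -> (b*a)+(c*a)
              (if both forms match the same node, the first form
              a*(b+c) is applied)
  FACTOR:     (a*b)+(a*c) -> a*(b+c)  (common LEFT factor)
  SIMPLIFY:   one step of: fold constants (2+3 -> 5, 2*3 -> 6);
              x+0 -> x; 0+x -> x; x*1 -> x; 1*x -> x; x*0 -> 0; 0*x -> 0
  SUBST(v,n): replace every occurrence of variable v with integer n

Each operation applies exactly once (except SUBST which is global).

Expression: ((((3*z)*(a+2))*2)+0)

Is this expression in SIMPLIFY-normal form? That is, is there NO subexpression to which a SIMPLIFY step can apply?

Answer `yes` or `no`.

Answer: no

Derivation:
Expression: ((((3*z)*(a+2))*2)+0)
Scanning for simplifiable subexpressions (pre-order)...
  at root: ((((3*z)*(a+2))*2)+0) (SIMPLIFIABLE)
  at L: (((3*z)*(a+2))*2) (not simplifiable)
  at LL: ((3*z)*(a+2)) (not simplifiable)
  at LLL: (3*z) (not simplifiable)
  at LLR: (a+2) (not simplifiable)
Found simplifiable subexpr at path root: ((((3*z)*(a+2))*2)+0)
One SIMPLIFY step would give: (((3*z)*(a+2))*2)
-> NOT in normal form.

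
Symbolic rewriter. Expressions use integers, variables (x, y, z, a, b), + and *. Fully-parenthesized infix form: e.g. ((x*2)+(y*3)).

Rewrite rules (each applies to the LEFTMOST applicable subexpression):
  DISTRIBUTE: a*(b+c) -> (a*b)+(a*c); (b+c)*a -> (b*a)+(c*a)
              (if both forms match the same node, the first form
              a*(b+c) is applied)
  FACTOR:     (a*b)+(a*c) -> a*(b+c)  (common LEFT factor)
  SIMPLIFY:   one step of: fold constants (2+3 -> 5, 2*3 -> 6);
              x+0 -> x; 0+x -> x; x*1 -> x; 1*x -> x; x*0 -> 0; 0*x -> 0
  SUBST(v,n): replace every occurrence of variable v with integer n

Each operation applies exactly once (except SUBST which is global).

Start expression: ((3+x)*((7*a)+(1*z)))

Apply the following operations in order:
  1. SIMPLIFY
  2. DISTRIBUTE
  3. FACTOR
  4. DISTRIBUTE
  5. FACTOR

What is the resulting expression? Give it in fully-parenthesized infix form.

Answer: ((3+x)*((7*a)+z))

Derivation:
Start: ((3+x)*((7*a)+(1*z)))
Apply SIMPLIFY at RR (target: (1*z)): ((3+x)*((7*a)+(1*z))) -> ((3+x)*((7*a)+z))
Apply DISTRIBUTE at root (target: ((3+x)*((7*a)+z))): ((3+x)*((7*a)+z)) -> (((3+x)*(7*a))+((3+x)*z))
Apply FACTOR at root (target: (((3+x)*(7*a))+((3+x)*z))): (((3+x)*(7*a))+((3+x)*z)) -> ((3+x)*((7*a)+z))
Apply DISTRIBUTE at root (target: ((3+x)*((7*a)+z))): ((3+x)*((7*a)+z)) -> (((3+x)*(7*a))+((3+x)*z))
Apply FACTOR at root (target: (((3+x)*(7*a))+((3+x)*z))): (((3+x)*(7*a))+((3+x)*z)) -> ((3+x)*((7*a)+z))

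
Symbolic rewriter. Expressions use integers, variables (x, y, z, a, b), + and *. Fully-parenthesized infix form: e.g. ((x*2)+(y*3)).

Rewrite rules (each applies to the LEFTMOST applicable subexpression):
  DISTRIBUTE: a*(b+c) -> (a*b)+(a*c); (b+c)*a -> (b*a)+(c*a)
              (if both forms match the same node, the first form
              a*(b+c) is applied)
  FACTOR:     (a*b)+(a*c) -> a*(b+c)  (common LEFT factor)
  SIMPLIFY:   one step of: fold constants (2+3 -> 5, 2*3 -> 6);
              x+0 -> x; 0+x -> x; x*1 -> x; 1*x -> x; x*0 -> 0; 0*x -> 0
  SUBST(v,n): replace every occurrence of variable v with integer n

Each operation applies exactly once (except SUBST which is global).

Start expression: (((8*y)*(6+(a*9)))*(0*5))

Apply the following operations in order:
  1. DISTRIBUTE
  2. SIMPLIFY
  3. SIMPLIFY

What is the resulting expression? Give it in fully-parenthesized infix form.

Answer: 0

Derivation:
Start: (((8*y)*(6+(a*9)))*(0*5))
Apply DISTRIBUTE at L (target: ((8*y)*(6+(a*9)))): (((8*y)*(6+(a*9)))*(0*5)) -> ((((8*y)*6)+((8*y)*(a*9)))*(0*5))
Apply SIMPLIFY at R (target: (0*5)): ((((8*y)*6)+((8*y)*(a*9)))*(0*5)) -> ((((8*y)*6)+((8*y)*(a*9)))*0)
Apply SIMPLIFY at root (target: ((((8*y)*6)+((8*y)*(a*9)))*0)): ((((8*y)*6)+((8*y)*(a*9)))*0) -> 0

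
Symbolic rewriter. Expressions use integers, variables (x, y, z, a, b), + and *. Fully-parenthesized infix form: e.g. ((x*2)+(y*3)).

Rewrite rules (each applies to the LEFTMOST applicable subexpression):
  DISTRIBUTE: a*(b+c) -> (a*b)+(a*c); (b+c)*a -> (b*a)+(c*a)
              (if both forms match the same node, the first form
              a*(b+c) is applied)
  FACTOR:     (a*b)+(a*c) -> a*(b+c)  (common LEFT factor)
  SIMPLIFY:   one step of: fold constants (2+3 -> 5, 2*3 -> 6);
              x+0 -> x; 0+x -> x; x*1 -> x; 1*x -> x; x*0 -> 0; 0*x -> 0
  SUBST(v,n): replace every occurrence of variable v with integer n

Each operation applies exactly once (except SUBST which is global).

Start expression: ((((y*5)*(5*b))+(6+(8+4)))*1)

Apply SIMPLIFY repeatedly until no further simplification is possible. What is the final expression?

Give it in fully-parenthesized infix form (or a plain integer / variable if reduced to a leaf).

Start: ((((y*5)*(5*b))+(6+(8+4)))*1)
Step 1: at root: ((((y*5)*(5*b))+(6+(8+4)))*1) -> (((y*5)*(5*b))+(6+(8+4))); overall: ((((y*5)*(5*b))+(6+(8+4)))*1) -> (((y*5)*(5*b))+(6+(8+4)))
Step 2: at RR: (8+4) -> 12; overall: (((y*5)*(5*b))+(6+(8+4))) -> (((y*5)*(5*b))+(6+12))
Step 3: at R: (6+12) -> 18; overall: (((y*5)*(5*b))+(6+12)) -> (((y*5)*(5*b))+18)
Fixed point: (((y*5)*(5*b))+18)

Answer: (((y*5)*(5*b))+18)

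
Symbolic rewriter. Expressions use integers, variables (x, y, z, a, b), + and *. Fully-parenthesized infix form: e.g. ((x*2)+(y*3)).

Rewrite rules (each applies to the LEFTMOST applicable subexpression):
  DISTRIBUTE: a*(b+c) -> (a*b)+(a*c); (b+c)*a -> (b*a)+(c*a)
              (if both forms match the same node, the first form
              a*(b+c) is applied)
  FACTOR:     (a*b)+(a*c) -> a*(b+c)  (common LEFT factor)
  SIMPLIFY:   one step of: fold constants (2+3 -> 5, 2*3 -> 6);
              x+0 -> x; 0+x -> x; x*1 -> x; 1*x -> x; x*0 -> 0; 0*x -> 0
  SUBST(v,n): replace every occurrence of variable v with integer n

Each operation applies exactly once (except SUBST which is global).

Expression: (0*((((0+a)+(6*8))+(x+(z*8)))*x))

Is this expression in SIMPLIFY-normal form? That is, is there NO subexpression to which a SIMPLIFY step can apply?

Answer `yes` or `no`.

Answer: no

Derivation:
Expression: (0*((((0+a)+(6*8))+(x+(z*8)))*x))
Scanning for simplifiable subexpressions (pre-order)...
  at root: (0*((((0+a)+(6*8))+(x+(z*8)))*x)) (SIMPLIFIABLE)
  at R: ((((0+a)+(6*8))+(x+(z*8)))*x) (not simplifiable)
  at RL: (((0+a)+(6*8))+(x+(z*8))) (not simplifiable)
  at RLL: ((0+a)+(6*8)) (not simplifiable)
  at RLLL: (0+a) (SIMPLIFIABLE)
  at RLLR: (6*8) (SIMPLIFIABLE)
  at RLR: (x+(z*8)) (not simplifiable)
  at RLRR: (z*8) (not simplifiable)
Found simplifiable subexpr at path root: (0*((((0+a)+(6*8))+(x+(z*8)))*x))
One SIMPLIFY step would give: 0
-> NOT in normal form.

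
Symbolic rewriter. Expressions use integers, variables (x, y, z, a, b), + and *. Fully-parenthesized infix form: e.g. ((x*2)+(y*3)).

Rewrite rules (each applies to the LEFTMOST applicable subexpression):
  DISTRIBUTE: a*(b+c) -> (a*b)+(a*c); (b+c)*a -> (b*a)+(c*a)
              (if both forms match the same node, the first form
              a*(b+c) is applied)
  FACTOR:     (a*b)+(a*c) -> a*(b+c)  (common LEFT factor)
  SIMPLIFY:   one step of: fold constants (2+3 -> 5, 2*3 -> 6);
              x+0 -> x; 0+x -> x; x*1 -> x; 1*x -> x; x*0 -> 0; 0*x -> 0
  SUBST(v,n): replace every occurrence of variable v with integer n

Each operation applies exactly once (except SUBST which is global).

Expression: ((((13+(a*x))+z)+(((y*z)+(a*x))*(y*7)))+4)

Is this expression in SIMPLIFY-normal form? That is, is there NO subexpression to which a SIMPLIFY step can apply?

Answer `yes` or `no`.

Answer: yes

Derivation:
Expression: ((((13+(a*x))+z)+(((y*z)+(a*x))*(y*7)))+4)
Scanning for simplifiable subexpressions (pre-order)...
  at root: ((((13+(a*x))+z)+(((y*z)+(a*x))*(y*7)))+4) (not simplifiable)
  at L: (((13+(a*x))+z)+(((y*z)+(a*x))*(y*7))) (not simplifiable)
  at LL: ((13+(a*x))+z) (not simplifiable)
  at LLL: (13+(a*x)) (not simplifiable)
  at LLLR: (a*x) (not simplifiable)
  at LR: (((y*z)+(a*x))*(y*7)) (not simplifiable)
  at LRL: ((y*z)+(a*x)) (not simplifiable)
  at LRLL: (y*z) (not simplifiable)
  at LRLR: (a*x) (not simplifiable)
  at LRR: (y*7) (not simplifiable)
Result: no simplifiable subexpression found -> normal form.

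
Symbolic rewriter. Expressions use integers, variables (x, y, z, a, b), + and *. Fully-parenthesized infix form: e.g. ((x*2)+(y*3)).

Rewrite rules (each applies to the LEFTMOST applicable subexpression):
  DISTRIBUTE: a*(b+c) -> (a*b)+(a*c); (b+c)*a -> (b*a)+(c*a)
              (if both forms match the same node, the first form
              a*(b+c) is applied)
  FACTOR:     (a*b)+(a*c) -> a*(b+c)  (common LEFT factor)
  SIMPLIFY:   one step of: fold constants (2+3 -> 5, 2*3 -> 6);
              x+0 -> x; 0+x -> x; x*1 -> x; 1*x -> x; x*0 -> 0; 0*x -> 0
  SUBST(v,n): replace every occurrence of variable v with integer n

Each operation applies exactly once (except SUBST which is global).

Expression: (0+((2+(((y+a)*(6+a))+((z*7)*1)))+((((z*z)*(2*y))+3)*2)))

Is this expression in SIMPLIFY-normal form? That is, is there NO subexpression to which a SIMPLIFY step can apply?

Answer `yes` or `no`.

Expression: (0+((2+(((y+a)*(6+a))+((z*7)*1)))+((((z*z)*(2*y))+3)*2)))
Scanning for simplifiable subexpressions (pre-order)...
  at root: (0+((2+(((y+a)*(6+a))+((z*7)*1)))+((((z*z)*(2*y))+3)*2))) (SIMPLIFIABLE)
  at R: ((2+(((y+a)*(6+a))+((z*7)*1)))+((((z*z)*(2*y))+3)*2)) (not simplifiable)
  at RL: (2+(((y+a)*(6+a))+((z*7)*1))) (not simplifiable)
  at RLR: (((y+a)*(6+a))+((z*7)*1)) (not simplifiable)
  at RLRL: ((y+a)*(6+a)) (not simplifiable)
  at RLRLL: (y+a) (not simplifiable)
  at RLRLR: (6+a) (not simplifiable)
  at RLRR: ((z*7)*1) (SIMPLIFIABLE)
  at RLRRL: (z*7) (not simplifiable)
  at RR: ((((z*z)*(2*y))+3)*2) (not simplifiable)
  at RRL: (((z*z)*(2*y))+3) (not simplifiable)
  at RRLL: ((z*z)*(2*y)) (not simplifiable)
  at RRLLL: (z*z) (not simplifiable)
  at RRLLR: (2*y) (not simplifiable)
Found simplifiable subexpr at path root: (0+((2+(((y+a)*(6+a))+((z*7)*1)))+((((z*z)*(2*y))+3)*2)))
One SIMPLIFY step would give: ((2+(((y+a)*(6+a))+((z*7)*1)))+((((z*z)*(2*y))+3)*2))
-> NOT in normal form.

Answer: no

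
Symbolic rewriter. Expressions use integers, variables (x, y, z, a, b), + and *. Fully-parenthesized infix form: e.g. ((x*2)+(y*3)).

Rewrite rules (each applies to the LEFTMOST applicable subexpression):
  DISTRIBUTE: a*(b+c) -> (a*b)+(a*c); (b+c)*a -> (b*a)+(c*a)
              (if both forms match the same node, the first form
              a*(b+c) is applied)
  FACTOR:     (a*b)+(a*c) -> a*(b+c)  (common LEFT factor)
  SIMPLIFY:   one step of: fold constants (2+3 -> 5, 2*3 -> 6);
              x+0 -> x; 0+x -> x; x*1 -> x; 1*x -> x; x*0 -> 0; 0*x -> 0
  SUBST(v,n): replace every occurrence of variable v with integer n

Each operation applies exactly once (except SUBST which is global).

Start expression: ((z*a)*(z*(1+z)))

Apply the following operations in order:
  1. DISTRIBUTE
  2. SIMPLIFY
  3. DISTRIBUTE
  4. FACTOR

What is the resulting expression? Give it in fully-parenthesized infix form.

Answer: ((z*a)*(z+(z*z)))

Derivation:
Start: ((z*a)*(z*(1+z)))
Apply DISTRIBUTE at R (target: (z*(1+z))): ((z*a)*(z*(1+z))) -> ((z*a)*((z*1)+(z*z)))
Apply SIMPLIFY at RL (target: (z*1)): ((z*a)*((z*1)+(z*z))) -> ((z*a)*(z+(z*z)))
Apply DISTRIBUTE at root (target: ((z*a)*(z+(z*z)))): ((z*a)*(z+(z*z))) -> (((z*a)*z)+((z*a)*(z*z)))
Apply FACTOR at root (target: (((z*a)*z)+((z*a)*(z*z)))): (((z*a)*z)+((z*a)*(z*z))) -> ((z*a)*(z+(z*z)))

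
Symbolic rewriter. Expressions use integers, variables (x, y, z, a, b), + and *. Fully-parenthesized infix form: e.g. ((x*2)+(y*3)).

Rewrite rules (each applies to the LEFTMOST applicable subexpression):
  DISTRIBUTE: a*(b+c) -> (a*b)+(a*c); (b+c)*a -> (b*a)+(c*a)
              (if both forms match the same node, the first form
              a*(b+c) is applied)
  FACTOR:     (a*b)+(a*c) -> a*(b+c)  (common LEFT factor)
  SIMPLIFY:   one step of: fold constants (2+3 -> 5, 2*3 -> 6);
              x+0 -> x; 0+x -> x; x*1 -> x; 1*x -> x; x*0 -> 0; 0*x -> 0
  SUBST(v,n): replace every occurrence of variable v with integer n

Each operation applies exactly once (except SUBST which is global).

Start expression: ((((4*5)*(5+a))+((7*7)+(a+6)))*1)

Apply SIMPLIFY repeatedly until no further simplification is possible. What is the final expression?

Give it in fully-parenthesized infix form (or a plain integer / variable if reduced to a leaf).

Start: ((((4*5)*(5+a))+((7*7)+(a+6)))*1)
Step 1: at root: ((((4*5)*(5+a))+((7*7)+(a+6)))*1) -> (((4*5)*(5+a))+((7*7)+(a+6))); overall: ((((4*5)*(5+a))+((7*7)+(a+6)))*1) -> (((4*5)*(5+a))+((7*7)+(a+6)))
Step 2: at LL: (4*5) -> 20; overall: (((4*5)*(5+a))+((7*7)+(a+6))) -> ((20*(5+a))+((7*7)+(a+6)))
Step 3: at RL: (7*7) -> 49; overall: ((20*(5+a))+((7*7)+(a+6))) -> ((20*(5+a))+(49+(a+6)))
Fixed point: ((20*(5+a))+(49+(a+6)))

Answer: ((20*(5+a))+(49+(a+6)))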